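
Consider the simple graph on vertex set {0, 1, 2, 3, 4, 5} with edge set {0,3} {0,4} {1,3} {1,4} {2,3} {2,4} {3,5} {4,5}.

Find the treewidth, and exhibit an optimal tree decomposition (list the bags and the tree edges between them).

Every bag has size at most 3, so the width is 3 − 1 = 2 and tw(G) ≤ 2. The edges 3–2–4–0–3 form a cycle, so G is not a tree and its treewidth is at least 2. Combining the bounds, tw(G) = 2.

Treewidth 2.
One such decomposition:
Bags: B1 = {2, 3, 4}  B2 = {0, 3, 4}  B3 = {1, 3, 4}  B4 = {3, 4, 5}
Tree: B1–B2, B2–B3, B3–B4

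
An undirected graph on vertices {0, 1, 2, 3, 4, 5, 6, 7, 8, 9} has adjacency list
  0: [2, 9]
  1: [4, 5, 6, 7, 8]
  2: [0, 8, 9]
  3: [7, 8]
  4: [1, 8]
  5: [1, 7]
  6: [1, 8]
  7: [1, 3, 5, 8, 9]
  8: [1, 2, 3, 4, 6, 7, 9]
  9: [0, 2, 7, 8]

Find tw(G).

2

A width-2 tree decomposition is:
Bags: B1 = {3, 7, 8}  B2 = {7, 8, 9}  B3 = {2, 8, 9}  B4 = {1, 7, 8}  B5 = {1, 5, 7}  B6 = {0, 2, 9}  B7 = {1, 6, 8}  B8 = {1, 4, 8}
Tree: B1–B2, B2–B3, B1–B4, B4–B5, B3–B6, B4–B7, B7–B8
Every bag has size at most 3, so the width is 3 − 1 = 2 and tw(G) ≤ 2. Conversely, {0, 2, 9} is a clique of size 3, and the vertices of any clique must share a bag in every tree decomposition; so some bag has ≥ 3 vertices and tw(G) ≥ 2. Combining the bounds, tw(G) = 2.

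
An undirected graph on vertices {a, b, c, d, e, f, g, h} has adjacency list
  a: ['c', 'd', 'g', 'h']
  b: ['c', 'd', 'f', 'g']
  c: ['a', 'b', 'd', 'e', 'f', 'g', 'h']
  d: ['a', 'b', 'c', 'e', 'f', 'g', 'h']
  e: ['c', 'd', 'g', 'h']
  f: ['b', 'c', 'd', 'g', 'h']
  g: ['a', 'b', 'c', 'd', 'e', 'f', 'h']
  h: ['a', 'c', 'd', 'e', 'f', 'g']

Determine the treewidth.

4

A width-4 tree decomposition is:
Bags: B1 = {c, d, f, g, h}  B2 = {a, c, d, g, h}  B3 = {b, c, d, f, g}  B4 = {c, d, e, g, h}
Tree: B1–B2, B1–B3, B2–B4
Each bag holds 5 vertices, so the decomposition has width 4, which upper-bounds the treewidth. For the lower bound, the 5 vertices {c, d, e, g, h} are pairwise adjacent, and any tree decomposition puts a clique entirely inside one bag — forcing width ≥ 4. Combining the bounds, tw(G) = 4.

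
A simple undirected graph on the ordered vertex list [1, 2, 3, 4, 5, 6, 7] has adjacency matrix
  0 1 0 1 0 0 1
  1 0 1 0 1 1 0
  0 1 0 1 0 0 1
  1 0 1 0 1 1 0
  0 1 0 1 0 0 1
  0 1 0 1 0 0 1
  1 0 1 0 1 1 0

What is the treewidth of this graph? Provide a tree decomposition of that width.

Treewidth 3.
Bags: B1 = {1, 2, 4, 7}  B2 = {2, 4, 5, 7}  B3 = {2, 3, 4, 7}  B4 = {2, 4, 6, 7}
Tree: B1–B2, B2–B3, B3–B4

Each bag holds 4 vertices, so the decomposition has width 3, which upper-bounds the treewidth. For the lower bound: the 4 vertex sets {1,7}, {4,5}, {2}, {3} are disjoint, each induces a connected subgraph, and every pair is joined by at least one edge of G. Contracting each set to a single vertex therefore yields K_{4} as a minor, and since treewidth is minor-monotone, tw(G) ≥ tw(K_{4}) = 3. Hence tw(G) = 3 exactly.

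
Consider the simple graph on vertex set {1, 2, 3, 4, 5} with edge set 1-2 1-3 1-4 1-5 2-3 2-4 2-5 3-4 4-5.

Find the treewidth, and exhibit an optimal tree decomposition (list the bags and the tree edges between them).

Treewidth 3.
Bags: B1 = {1, 2, 4, 5}  B2 = {1, 2, 3, 4}
Tree: B1–B2

Every bag has size at most 4, so the width is 4 − 1 = 3 and tw(G) ≤ 3. Conversely, {1, 2, 3, 4} is a clique of size 4, and the vertices of any clique must share a bag in every tree decomposition; so some bag has ≥ 4 vertices and tw(G) ≥ 3. Therefore the treewidth is 3.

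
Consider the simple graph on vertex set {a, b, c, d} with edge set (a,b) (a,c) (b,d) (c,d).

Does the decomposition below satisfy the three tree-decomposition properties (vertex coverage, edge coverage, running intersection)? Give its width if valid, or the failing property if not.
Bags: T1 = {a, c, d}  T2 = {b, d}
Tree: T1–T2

No — edge (a,b) lies in no bag.

A tree decomposition must satisfy three properties: every vertex lies in some bag; for every edge, both endpoints lie together in some bag; and for every vertex, the bags containing it form a connected subtree. Here edge (a,b) lies in no bag, so the decomposition is invalid.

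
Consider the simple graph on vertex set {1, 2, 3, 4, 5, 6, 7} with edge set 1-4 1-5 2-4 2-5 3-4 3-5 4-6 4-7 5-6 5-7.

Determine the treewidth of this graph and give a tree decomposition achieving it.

Treewidth 2.
One such decomposition:
Bags: B1 = {4, 5, 6}  B2 = {2, 4, 5}  B3 = {4, 5, 7}  B4 = {3, 4, 5}  B5 = {1, 4, 5}
Tree: B1–B2, B2–B3, B3–B4, B4–B5

Every bag has size at most 3, so the width is 3 − 1 = 2 and tw(G) ≤ 2. For the lower bound, G contains the cycle 4–6–5–2–4, so G is not a forest; only forests have treewidth ≤ 1, hence tw(G) ≥ 2. Therefore the treewidth is 2.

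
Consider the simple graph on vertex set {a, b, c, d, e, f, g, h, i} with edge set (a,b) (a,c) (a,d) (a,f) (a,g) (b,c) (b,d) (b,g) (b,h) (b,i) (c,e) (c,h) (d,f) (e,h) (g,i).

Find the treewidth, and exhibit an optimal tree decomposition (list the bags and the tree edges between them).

Each bag holds 3 vertices, so the decomposition has width 2, which upper-bounds the treewidth. For the lower bound, the 3 vertices {c, e, h} are pairwise adjacent, and any tree decomposition puts a clique entirely inside one bag — forcing width ≥ 2. Hence tw(G) = 2 exactly.

Treewidth 2.
One such decomposition:
Bags: B1 = {a, b, c}  B2 = {b, c, h}  B3 = {c, e, h}  B4 = {a, b, g}  B5 = {b, g, i}  B6 = {a, b, d}  B7 = {a, d, f}
Tree: B1–B2, B2–B3, B1–B4, B4–B5, B4–B6, B6–B7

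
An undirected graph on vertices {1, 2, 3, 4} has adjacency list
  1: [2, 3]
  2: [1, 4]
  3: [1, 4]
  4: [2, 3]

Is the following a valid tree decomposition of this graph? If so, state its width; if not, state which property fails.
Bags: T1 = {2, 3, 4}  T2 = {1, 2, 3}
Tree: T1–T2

Every vertex of G appears in some bag (union = {1, 2, 3, 4}); every edge is covered by a bag; and for each vertex v the set of bags containing v is connected in the bag tree. The decomposition is therefore valid. The largest bag has 3 vertices, so the width is 2.

Yes; width 2.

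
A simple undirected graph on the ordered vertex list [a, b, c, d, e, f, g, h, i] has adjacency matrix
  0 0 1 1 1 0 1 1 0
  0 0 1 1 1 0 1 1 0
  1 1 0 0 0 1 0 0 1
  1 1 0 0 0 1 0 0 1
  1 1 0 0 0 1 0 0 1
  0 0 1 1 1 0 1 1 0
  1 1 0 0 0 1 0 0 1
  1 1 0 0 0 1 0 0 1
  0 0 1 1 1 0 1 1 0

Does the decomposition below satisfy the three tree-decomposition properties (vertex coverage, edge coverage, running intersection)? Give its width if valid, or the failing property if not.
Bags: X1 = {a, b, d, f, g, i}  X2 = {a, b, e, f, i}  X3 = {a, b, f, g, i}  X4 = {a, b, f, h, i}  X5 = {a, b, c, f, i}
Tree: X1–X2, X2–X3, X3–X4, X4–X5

A tree decomposition must satisfy three properties: every vertex lies in some bag; for every edge, both endpoints lie together in some bag; and for every vertex, the bags containing it form a connected subtree. Here bags containing vertex g are not connected in the tree, so the decomposition is invalid.

No — bags containing vertex g are not connected in the tree.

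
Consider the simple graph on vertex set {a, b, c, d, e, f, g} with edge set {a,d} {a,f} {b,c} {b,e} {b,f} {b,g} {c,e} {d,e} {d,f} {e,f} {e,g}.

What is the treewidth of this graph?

2

A width-2 tree decomposition is:
Bags: B1 = {d, e, f}  B2 = {b, e, f}  B3 = {a, d, f}  B4 = {b, e, g}  B5 = {b, c, e}
Tree: B1–B2, B1–B3, B2–B4, B2–B5
The largest bag has 3 vertices, giving width 2; this decomposition certifies tw(G) ≤ 2. For the lower bound, the 3 vertices {d, e, f} are pairwise adjacent, and any tree decomposition puts a clique entirely inside one bag — forcing width ≥ 2. Therefore the treewidth is 2.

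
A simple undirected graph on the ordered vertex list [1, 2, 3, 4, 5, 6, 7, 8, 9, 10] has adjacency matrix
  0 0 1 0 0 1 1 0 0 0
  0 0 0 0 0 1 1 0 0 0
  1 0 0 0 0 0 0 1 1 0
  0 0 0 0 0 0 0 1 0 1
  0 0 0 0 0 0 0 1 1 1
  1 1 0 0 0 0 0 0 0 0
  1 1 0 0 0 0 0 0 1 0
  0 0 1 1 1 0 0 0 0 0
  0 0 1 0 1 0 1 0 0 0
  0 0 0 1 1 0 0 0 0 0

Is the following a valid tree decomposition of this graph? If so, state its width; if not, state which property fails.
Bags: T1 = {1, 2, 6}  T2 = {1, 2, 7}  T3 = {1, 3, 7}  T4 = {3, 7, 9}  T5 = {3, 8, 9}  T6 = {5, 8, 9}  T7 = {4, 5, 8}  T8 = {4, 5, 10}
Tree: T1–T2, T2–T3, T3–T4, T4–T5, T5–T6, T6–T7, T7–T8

Checking the three conditions: (i) the bags cover all of {1, 2, 3, 4, 5, 6, 7, 8, 9, 10}; (ii) for each edge, some bag contains both endpoints; (iii) the bags containing any fixed vertex form a subtree. All hold, so the decomposition is valid with width 3 − 1 = 2.

Yes; width 2.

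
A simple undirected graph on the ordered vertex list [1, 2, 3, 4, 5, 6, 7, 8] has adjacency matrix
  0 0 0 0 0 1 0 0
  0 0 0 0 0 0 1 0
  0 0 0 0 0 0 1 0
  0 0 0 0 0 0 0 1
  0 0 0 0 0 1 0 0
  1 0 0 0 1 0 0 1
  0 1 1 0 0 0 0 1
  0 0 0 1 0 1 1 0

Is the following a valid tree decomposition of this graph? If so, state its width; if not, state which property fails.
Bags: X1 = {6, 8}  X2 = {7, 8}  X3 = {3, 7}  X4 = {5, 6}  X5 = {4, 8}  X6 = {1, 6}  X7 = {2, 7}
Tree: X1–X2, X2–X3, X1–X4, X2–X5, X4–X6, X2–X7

Checking the three conditions: (i) the bags cover all of {1, 2, 3, 4, 5, 6, 7, 8}; (ii) for each edge, some bag contains both endpoints; (iii) the bags containing any fixed vertex form a subtree. All hold, so the decomposition is valid with width 2 − 1 = 1.

Yes; width 1.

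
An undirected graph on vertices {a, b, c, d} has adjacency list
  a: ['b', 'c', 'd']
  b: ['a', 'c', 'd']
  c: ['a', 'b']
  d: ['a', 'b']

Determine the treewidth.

A width-2 tree decomposition is:
Bags: B1 = {a, b, d}  B2 = {a, b, c}
Tree: B1–B2
The largest bag has 3 vertices, giving width 2; this decomposition certifies tw(G) ≤ 2. For the lower bound, the 3 vertices {a, b, d} are pairwise adjacent, and any tree decomposition puts a clique entirely inside one bag — forcing width ≥ 2. Therefore the treewidth is 2.

2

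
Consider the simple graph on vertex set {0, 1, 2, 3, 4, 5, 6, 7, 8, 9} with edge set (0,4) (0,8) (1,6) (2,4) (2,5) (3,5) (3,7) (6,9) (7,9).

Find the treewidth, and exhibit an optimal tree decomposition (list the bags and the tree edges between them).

Treewidth 1.
One such decomposition:
Bags: B1 = {1, 6}  B2 = {6, 9}  B3 = {7, 9}  B4 = {3, 7}  B5 = {3, 5}  B6 = {2, 5}  B7 = {2, 4}  B8 = {0, 4}  B9 = {0, 8}
Tree: B1–B2, B2–B3, B3–B4, B4–B5, B5–B6, B6–B7, B7–B8, B8–B9

The largest bag has 2 vertices, giving width 1; this decomposition certifies tw(G) ≤ 1. Since G has at least one edge (e.g. 1–6), it is not an edgeless graph, so tw(G) ≥ 1. The upper and lower bounds meet at 1, so that is the treewidth.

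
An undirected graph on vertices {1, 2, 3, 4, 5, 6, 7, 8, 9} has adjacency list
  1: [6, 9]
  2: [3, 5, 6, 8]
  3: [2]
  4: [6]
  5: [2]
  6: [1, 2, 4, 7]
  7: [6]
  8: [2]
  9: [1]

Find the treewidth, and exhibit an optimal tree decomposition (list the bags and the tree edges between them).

Every bag has size at most 2, so the width is 2 − 1 = 1 and tw(G) ≤ 1. Any graph with an edge has treewidth ≥ 1, and G has the edge 6–4. Hence tw(G) = 1 exactly.

Treewidth 1.
One optimal decomposition is:
Bags: B1 = {4, 6}  B2 = {2, 6}  B3 = {1, 6}  B4 = {2, 5}  B5 = {2, 8}  B6 = {2, 3}  B7 = {1, 9}  B8 = {6, 7}
Tree: B1–B2, B2–B3, B2–B4, B2–B5, B2–B6, B3–B7, B3–B8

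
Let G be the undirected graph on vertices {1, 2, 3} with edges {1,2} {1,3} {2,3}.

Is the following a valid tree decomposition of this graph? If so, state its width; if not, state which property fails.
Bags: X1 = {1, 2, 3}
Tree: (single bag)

Yes; width 2.

Checking the three conditions: (i) the bags cover all of {1, 2, 3}; (ii) for each edge, some bag contains both endpoints; (iii) the bags containing any fixed vertex form a subtree. All hold, so the decomposition is valid with width 3 − 1 = 2.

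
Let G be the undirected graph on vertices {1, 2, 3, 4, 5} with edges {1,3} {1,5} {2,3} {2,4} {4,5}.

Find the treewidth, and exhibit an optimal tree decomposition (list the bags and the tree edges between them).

Treewidth 2.
One optimal decomposition is:
Bags: B1 = {2, 4, 5}  B2 = {2, 3, 5}  B3 = {1, 3, 5}
Tree: B1–B2, B2–B3

Each bag holds 3 vertices, so the decomposition has width 2, which upper-bounds the treewidth. For the lower bound, G contains the cycle 5–4–2–3–1–5, so G is not a forest; only forests have treewidth ≤ 1, hence tw(G) ≥ 2. Combining the bounds, tw(G) = 2.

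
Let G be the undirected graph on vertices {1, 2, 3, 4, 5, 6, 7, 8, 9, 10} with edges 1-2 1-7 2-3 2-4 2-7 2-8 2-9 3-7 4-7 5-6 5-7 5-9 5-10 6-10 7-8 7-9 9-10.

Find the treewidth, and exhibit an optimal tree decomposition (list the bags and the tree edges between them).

Treewidth 2.
One optimal decomposition is:
Bags: B1 = {2, 7, 8}  B2 = {2, 7, 9}  B3 = {5, 7, 9}  B4 = {5, 9, 10}  B5 = {2, 3, 7}  B6 = {2, 4, 7}  B7 = {1, 2, 7}  B8 = {5, 6, 10}
Tree: B1–B2, B2–B3, B3–B4, B2–B5, B2–B6, B1–B7, B4–B8

Each bag holds 3 vertices, so the decomposition has width 2, which upper-bounds the treewidth. For the lower bound, the 3 vertices {5, 9, 10} are pairwise adjacent, and any tree decomposition puts a clique entirely inside one bag — forcing width ≥ 2. Combining the bounds, tw(G) = 2.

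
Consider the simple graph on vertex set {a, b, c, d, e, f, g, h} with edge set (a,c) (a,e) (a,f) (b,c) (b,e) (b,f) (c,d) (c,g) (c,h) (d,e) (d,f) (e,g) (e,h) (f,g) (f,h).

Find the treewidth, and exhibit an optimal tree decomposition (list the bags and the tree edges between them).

The largest bag has 4 vertices, giving width 3; this decomposition certifies tw(G) ≤ 3. For the lower bound: the 4 vertex sets {a,f}, {e,g}, {c}, {d} are disjoint, each induces a connected subgraph, and every pair is joined by at least one edge of G. Contracting each set to a single vertex therefore yields K_{4} as a minor, and since treewidth is minor-monotone, tw(G) ≥ tw(K_{4}) = 3. Therefore the treewidth is 3.

Treewidth 3.
Bags: B1 = {a, c, e, f}  B2 = {c, e, f, g}  B3 = {c, d, e, f}  B4 = {b, c, e, f}  B5 = {c, e, f, h}
Tree: B1–B2, B2–B3, B3–B4, B4–B5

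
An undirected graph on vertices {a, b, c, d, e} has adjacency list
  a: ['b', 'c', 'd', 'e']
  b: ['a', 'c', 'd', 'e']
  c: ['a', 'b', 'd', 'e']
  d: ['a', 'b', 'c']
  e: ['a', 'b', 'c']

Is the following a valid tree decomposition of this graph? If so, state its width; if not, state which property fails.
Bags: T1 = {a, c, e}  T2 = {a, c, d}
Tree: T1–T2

No — vertex b appears in no bag.

A tree decomposition must satisfy three properties: every vertex lies in some bag; for every edge, both endpoints lie together in some bag; and for every vertex, the bags containing it form a connected subtree. Here vertex b appears in no bag, so the decomposition is invalid.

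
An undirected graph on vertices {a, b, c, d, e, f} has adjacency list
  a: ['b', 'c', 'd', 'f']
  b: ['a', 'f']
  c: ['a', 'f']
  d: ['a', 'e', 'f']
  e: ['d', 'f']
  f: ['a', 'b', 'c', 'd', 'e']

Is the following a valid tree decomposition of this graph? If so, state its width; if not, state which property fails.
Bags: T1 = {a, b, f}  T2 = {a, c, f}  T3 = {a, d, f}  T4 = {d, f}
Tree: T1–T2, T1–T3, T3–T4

No — vertex e appears in no bag.

A tree decomposition must satisfy three properties: every vertex lies in some bag; for every edge, both endpoints lie together in some bag; and for every vertex, the bags containing it form a connected subtree. Here vertex e appears in no bag, so the decomposition is invalid.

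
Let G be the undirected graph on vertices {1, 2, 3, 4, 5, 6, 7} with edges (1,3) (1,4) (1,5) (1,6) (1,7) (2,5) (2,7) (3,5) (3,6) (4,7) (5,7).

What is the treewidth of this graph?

A width-2 tree decomposition is:
Bags: B1 = {1, 5, 7}  B2 = {1, 3, 5}  B3 = {1, 3, 6}  B4 = {2, 5, 7}  B5 = {1, 4, 7}
Tree: B1–B2, B2–B3, B1–B4, B1–B5
Every bag has size at most 3, so the width is 3 − 1 = 2 and tw(G) ≤ 2. Conversely, {1, 3, 5} is a clique of size 3, and the vertices of any clique must share a bag in every tree decomposition; so some bag has ≥ 3 vertices and tw(G) ≥ 2. The upper and lower bounds meet at 2, so that is the treewidth.

2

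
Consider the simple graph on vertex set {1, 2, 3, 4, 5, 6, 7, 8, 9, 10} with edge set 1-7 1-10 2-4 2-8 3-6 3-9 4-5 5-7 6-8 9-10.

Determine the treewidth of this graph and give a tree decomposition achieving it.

Treewidth 2.
One such decomposition:
Bags: B1 = {2, 4, 5}  B2 = {2, 5, 7}  B3 = {1, 2, 7}  B4 = {1, 2, 10}  B5 = {2, 9, 10}  B6 = {2, 3, 9}  B7 = {2, 3, 6}  B8 = {2, 6, 8}
Tree: B1–B2, B2–B3, B3–B4, B4–B5, B5–B6, B6–B7, B7–B8

The largest bag has 3 vertices, giving width 2; this decomposition certifies tw(G) ≤ 2. For the lower bound, G contains the cycle 2–4–5–7–1–10–9–3–6–8–2, so G is not a forest; only forests have treewidth ≤ 1, hence tw(G) ≥ 2. Combining the bounds, tw(G) = 2.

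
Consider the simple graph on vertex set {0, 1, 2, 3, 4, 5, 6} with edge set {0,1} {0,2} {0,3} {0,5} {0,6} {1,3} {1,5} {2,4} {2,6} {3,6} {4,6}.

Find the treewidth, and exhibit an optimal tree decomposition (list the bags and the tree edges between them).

Treewidth 2.
One optimal decomposition is:
Bags: B1 = {0, 3, 6}  B2 = {0, 2, 6}  B3 = {2, 4, 6}  B4 = {0, 1, 3}  B5 = {0, 1, 5}
Tree: B1–B2, B2–B3, B1–B4, B4–B5

Every bag has size at most 3, so the width is 3 − 1 = 2 and tw(G) ≤ 2. On the other hand G contains the 3-clique {0, 1, 3}. A clique must lie in a single bag of any decomposition, so no decomposition can have width below 2. Hence tw(G) = 2 exactly.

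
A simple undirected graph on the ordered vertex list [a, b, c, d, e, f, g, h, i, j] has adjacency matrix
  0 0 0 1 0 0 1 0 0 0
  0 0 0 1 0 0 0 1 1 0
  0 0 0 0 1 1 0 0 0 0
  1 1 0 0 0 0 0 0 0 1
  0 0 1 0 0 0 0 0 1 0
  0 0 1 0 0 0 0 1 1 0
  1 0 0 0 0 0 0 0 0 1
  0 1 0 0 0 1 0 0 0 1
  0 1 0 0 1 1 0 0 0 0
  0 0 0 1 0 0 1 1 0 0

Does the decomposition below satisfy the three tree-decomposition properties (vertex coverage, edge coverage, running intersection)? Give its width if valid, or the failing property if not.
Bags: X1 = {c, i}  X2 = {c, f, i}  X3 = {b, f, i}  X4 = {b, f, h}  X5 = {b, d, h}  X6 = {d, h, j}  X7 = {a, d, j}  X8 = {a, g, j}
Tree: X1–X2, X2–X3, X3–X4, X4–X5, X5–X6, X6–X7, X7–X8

A tree decomposition must satisfy three properties: every vertex lies in some bag; for every edge, both endpoints lie together in some bag; and for every vertex, the bags containing it form a connected subtree. Here vertex e appears in no bag, so the decomposition is invalid.

No — vertex e appears in no bag.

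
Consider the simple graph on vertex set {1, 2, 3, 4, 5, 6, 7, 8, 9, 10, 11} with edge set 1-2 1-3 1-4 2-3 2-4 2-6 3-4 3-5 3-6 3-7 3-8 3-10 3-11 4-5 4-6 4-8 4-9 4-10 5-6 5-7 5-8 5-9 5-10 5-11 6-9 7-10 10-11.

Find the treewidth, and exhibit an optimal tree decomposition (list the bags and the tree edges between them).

Each bag holds 4 vertices, so the decomposition has width 3, which upper-bounds the treewidth. On the other hand G contains the 4-clique {4, 5, 6, 9}. A clique must lie in a single bag of any decomposition, so no decomposition can have width below 3. The upper and lower bounds meet at 3, so that is the treewidth.

Treewidth 3.
One optimal decomposition is:
Bags: B1 = {3, 4, 5, 10}  B2 = {3, 4, 5, 6}  B3 = {2, 3, 4, 6}  B4 = {3, 5, 7, 10}  B5 = {4, 5, 6, 9}  B6 = {3, 5, 10, 11}  B7 = {1, 2, 3, 4}  B8 = {3, 4, 5, 8}
Tree: B1–B2, B2–B3, B1–B4, B2–B5, B1–B6, B3–B7, B2–B8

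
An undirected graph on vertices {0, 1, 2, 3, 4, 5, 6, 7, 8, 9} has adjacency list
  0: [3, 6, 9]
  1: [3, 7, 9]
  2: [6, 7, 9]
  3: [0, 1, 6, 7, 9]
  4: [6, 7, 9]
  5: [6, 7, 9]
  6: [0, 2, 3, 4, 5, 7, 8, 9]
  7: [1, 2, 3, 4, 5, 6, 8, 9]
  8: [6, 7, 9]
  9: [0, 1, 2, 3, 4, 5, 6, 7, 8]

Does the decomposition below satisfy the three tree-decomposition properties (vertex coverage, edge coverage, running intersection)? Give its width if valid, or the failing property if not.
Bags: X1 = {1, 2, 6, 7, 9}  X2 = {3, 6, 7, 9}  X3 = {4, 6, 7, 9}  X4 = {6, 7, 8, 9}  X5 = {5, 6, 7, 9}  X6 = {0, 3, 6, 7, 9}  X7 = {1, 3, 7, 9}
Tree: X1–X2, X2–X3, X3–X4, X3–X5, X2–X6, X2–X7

A tree decomposition must satisfy three properties: every vertex lies in some bag; for every edge, both endpoints lie together in some bag; and for every vertex, the bags containing it form a connected subtree. Here bags containing vertex 1 are not connected in the tree, so the decomposition is invalid.

No — bags containing vertex 1 are not connected in the tree.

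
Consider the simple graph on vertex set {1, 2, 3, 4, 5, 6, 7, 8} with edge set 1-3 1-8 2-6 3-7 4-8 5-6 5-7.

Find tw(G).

1

A width-1 tree decomposition is:
Bags: B1 = {2, 6}  B2 = {5, 6}  B3 = {5, 7}  B4 = {3, 7}  B5 = {1, 3}  B6 = {1, 8}  B7 = {4, 8}
Tree: B1–B2, B2–B3, B3–B4, B4–B5, B5–B6, B6–B7
Every bag has size at most 2, so the width is 2 − 1 = 1 and tw(G) ≤ 1. Any graph with an edge has treewidth ≥ 1, and G has the edge 2–6. Therefore the treewidth is 1.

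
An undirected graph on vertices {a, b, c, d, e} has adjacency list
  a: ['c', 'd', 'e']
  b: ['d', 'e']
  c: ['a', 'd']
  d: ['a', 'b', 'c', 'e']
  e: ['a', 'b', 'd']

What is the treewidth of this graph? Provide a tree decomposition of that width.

Each bag holds 3 vertices, so the decomposition has width 2, which upper-bounds the treewidth. Conversely, {a, d, e} is a clique of size 3, and the vertices of any clique must share a bag in every tree decomposition; so some bag has ≥ 3 vertices and tw(G) ≥ 2. Therefore the treewidth is 2.

Treewidth 2.
One such decomposition:
Bags: B1 = {a, c, d}  B2 = {a, d, e}  B3 = {b, d, e}
Tree: B1–B2, B2–B3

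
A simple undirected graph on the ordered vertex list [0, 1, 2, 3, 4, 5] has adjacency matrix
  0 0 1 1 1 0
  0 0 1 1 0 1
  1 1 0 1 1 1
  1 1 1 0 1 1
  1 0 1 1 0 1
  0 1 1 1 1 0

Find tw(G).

3

A width-3 tree decomposition is:
Bags: B1 = {2, 3, 4, 5}  B2 = {1, 2, 3, 5}  B3 = {0, 2, 3, 4}
Tree: B1–B2, B1–B3
The largest bag has 4 vertices, giving width 3; this decomposition certifies tw(G) ≤ 3. On the other hand G contains the 4-clique {1, 2, 3, 5}. A clique must lie in a single bag of any decomposition, so no decomposition can have width below 3. Therefore the treewidth is 3.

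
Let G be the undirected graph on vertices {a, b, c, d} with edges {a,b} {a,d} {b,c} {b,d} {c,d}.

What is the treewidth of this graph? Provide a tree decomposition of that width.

The largest bag has 3 vertices, giving width 2; this decomposition certifies tw(G) ≤ 2. For the lower bound, the 3 vertices {b, c, d} are pairwise adjacent, and any tree decomposition puts a clique entirely inside one bag — forcing width ≥ 2. Hence tw(G) = 2 exactly.

Treewidth 2.
One such decomposition:
Bags: B1 = {b, c, d}  B2 = {a, b, d}
Tree: B1–B2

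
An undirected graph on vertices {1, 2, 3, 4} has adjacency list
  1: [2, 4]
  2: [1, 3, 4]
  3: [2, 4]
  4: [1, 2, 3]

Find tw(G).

A width-2 tree decomposition is:
Bags: B1 = {2, 3, 4}  B2 = {1, 2, 4}
Tree: B1–B2
The largest bag has 3 vertices, giving width 2; this decomposition certifies tw(G) ≤ 2. On the other hand G contains the 3-clique {1, 2, 4}. A clique must lie in a single bag of any decomposition, so no decomposition can have width below 2. Combining the bounds, tw(G) = 2.

2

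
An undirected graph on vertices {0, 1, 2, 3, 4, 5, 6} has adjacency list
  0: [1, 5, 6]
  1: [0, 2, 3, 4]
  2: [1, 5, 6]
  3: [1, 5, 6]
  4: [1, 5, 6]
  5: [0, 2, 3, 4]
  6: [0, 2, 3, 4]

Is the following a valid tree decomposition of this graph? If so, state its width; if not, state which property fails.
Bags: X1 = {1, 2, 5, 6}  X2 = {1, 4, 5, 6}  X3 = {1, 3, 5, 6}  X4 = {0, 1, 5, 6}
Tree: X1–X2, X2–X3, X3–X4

Vertex coverage: the bags together contain {0, 1, 2, 3, 4, 5, 6}, the full vertex set. Edge coverage: each edge of G has both endpoints in at least one bag. Running intersection: for every vertex, the bags containing it form a connected subtree. All three properties hold, so this is a valid tree decomposition of width max|bag| − 1 = 3, and hence tw(G) ≤ 3.

Yes; width 3.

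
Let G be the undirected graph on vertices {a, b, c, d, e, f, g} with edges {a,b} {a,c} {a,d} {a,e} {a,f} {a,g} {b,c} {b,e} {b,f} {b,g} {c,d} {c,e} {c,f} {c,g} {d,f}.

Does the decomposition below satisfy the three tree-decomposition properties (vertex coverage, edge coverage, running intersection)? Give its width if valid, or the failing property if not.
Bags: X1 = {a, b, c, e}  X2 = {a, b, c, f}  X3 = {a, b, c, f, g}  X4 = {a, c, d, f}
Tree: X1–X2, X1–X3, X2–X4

No — bags containing vertex f are not connected in the tree.

A tree decomposition must satisfy three properties: every vertex lies in some bag; for every edge, both endpoints lie together in some bag; and for every vertex, the bags containing it form a connected subtree. Here bags containing vertex f are not connected in the tree, so the decomposition is invalid.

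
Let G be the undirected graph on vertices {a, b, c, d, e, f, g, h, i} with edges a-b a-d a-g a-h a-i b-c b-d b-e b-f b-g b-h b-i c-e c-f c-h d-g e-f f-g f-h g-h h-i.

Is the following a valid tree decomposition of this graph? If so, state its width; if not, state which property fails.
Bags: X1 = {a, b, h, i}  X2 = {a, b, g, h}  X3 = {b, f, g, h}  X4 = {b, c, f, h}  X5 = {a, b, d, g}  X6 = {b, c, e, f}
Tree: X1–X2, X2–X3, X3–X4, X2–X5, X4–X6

Yes; width 3.

Every vertex of G appears in some bag (union = {a, b, c, d, e, f, g, h, i}); every edge is covered by a bag; and for each vertex v the set of bags containing v is connected in the bag tree. The decomposition is therefore valid. The largest bag has 4 vertices, so the width is 3.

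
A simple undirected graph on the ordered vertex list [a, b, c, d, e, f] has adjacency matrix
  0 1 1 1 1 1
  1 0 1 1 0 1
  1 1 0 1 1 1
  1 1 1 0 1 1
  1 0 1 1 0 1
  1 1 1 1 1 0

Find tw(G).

A width-4 tree decomposition is:
Bags: B1 = {a, b, c, d, f}  B2 = {a, c, d, e, f}
Tree: B1–B2
Every bag has size at most 5, so the width is 5 − 1 = 4 and tw(G) ≤ 4. For the lower bound, the 5 vertices {a, c, d, e, f} are pairwise adjacent, and any tree decomposition puts a clique entirely inside one bag — forcing width ≥ 4. Combining the bounds, tw(G) = 4.

4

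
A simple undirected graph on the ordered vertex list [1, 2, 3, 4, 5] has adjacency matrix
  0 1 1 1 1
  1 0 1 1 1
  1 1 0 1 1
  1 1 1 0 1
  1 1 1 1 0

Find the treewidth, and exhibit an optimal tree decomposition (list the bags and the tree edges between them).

With just one bag of size 5, the width is 5 − 1 = 4, so tw(G) ≤ 4. For the lower bound, the 5 vertices {1, 2, 3, 4, 5} are pairwise adjacent, and any tree decomposition puts a clique entirely inside one bag — forcing width ≥ 4. Hence tw(G) = 4 exactly.

Treewidth 4.
One such decomposition:
Bags: B1 = {1, 2, 3, 4, 5}
Tree: (single bag)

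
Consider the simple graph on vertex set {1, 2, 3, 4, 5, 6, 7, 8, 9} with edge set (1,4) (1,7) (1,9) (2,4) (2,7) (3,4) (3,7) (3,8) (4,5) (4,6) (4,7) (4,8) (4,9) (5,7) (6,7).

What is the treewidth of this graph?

A width-2 tree decomposition is:
Bags: B1 = {3, 4, 8}  B2 = {3, 4, 7}  B3 = {1, 4, 7}  B4 = {4, 6, 7}  B5 = {4, 5, 7}  B6 = {1, 4, 9}  B7 = {2, 4, 7}
Tree: B1–B2, B2–B3, B3–B4, B4–B5, B3–B6, B4–B7
Every bag has size at most 3, so the width is 3 − 1 = 2 and tw(G) ≤ 2. For the lower bound, the 3 vertices {3, 4, 8} are pairwise adjacent, and any tree decomposition puts a clique entirely inside one bag — forcing width ≥ 2. Combining the bounds, tw(G) = 2.

2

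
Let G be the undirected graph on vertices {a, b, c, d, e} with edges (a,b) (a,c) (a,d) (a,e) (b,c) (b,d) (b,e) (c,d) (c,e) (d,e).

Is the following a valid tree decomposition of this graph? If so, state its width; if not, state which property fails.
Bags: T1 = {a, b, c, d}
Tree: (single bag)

No — vertex e appears in no bag.

A tree decomposition must satisfy three properties: every vertex lies in some bag; for every edge, both endpoints lie together in some bag; and for every vertex, the bags containing it form a connected subtree. Here vertex e appears in no bag, so the decomposition is invalid.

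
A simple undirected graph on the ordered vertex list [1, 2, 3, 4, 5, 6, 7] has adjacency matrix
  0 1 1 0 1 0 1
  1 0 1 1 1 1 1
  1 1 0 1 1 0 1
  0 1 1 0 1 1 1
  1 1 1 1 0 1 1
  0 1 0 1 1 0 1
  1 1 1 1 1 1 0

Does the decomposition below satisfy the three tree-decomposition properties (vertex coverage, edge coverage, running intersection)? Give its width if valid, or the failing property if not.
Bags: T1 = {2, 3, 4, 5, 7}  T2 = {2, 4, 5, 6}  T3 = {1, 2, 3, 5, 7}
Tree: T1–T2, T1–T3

No — edge (7,6) lies in no bag.

A tree decomposition must satisfy three properties: every vertex lies in some bag; for every edge, both endpoints lie together in some bag; and for every vertex, the bags containing it form a connected subtree. Here edge (7,6) lies in no bag, so the decomposition is invalid.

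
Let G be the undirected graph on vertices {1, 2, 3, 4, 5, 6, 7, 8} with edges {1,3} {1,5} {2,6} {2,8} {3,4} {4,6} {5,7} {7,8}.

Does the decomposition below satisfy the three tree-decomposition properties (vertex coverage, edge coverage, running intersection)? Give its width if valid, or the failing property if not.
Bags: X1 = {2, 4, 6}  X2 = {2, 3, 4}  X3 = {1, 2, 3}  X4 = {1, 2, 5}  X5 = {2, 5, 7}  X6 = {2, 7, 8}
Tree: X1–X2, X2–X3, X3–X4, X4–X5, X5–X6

Checking the three conditions: (i) the bags cover all of {1, 2, 3, 4, 5, 6, 7, 8}; (ii) for each edge, some bag contains both endpoints; (iii) the bags containing any fixed vertex form a subtree. All hold, so the decomposition is valid with width 3 − 1 = 2.

Yes; width 2.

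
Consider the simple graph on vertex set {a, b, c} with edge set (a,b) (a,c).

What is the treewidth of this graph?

1

A width-1 tree decomposition is:
Bags: B1 = {a, c}  B2 = {a, b}
Tree: B1–B2
Each bag holds 2 vertices, so the decomposition has width 1, which upper-bounds the treewidth. Since G has at least one edge (e.g. a–c), it is not an edgeless graph, so tw(G) ≥ 1. Therefore the treewidth is 1.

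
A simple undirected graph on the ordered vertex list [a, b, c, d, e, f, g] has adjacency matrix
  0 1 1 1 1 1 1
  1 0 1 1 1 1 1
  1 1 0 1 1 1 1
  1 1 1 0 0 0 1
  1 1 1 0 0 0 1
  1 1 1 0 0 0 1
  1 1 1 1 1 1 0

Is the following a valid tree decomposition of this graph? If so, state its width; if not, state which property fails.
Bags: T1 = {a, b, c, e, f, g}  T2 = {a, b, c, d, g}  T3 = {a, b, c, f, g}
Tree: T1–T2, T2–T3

No — bags containing vertex f are not connected in the tree.

A tree decomposition must satisfy three properties: every vertex lies in some bag; for every edge, both endpoints lie together in some bag; and for every vertex, the bags containing it form a connected subtree. Here bags containing vertex f are not connected in the tree, so the decomposition is invalid.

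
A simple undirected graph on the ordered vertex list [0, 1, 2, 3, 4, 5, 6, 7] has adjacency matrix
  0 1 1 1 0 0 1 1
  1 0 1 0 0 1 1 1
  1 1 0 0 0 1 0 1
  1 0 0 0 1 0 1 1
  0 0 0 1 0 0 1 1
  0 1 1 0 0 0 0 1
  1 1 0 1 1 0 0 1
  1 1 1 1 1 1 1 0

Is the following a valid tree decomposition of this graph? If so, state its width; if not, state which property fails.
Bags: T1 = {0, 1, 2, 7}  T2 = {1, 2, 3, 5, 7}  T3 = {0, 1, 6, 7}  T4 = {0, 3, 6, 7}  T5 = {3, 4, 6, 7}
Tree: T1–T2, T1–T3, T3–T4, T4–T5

A tree decomposition must satisfy three properties: every vertex lies in some bag; for every edge, both endpoints lie together in some bag; and for every vertex, the bags containing it form a connected subtree. Here bags containing vertex 3 are not connected in the tree, so the decomposition is invalid.

No — bags containing vertex 3 are not connected in the tree.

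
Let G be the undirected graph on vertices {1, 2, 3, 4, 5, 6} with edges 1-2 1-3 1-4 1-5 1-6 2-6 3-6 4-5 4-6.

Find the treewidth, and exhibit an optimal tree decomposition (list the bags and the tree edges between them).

Treewidth 2.
One such decomposition:
Bags: B1 = {1, 3, 6}  B2 = {1, 4, 6}  B3 = {1, 2, 6}  B4 = {1, 4, 5}
Tree: B1–B2, B1–B3, B2–B4

Every bag has size at most 3, so the width is 3 − 1 = 2 and tw(G) ≤ 2. On the other hand G contains the 3-clique {1, 4, 5}. A clique must lie in a single bag of any decomposition, so no decomposition can have width below 2. The upper and lower bounds meet at 2, so that is the treewidth.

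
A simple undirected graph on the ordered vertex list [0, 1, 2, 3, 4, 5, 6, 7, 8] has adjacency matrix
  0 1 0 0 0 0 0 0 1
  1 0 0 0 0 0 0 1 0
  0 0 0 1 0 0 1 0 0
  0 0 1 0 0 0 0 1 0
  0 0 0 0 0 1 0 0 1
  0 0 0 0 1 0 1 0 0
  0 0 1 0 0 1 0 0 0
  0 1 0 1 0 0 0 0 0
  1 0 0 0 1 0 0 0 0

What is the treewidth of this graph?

2

A width-2 tree decomposition is:
Bags: B1 = {2, 5, 6}  B2 = {2, 3, 5}  B3 = {3, 5, 7}  B4 = {1, 5, 7}  B5 = {0, 1, 5}  B6 = {0, 5, 8}  B7 = {4, 5, 8}
Tree: B1–B2, B2–B3, B3–B4, B4–B5, B5–B6, B6–B7
Every bag has size at most 3, so the width is 3 − 1 = 2 and tw(G) ≤ 2. The edges 5–6–2–3–7–1–0–8–4–5 form a cycle, so G is not a tree and its treewidth is at least 2. Combining the bounds, tw(G) = 2.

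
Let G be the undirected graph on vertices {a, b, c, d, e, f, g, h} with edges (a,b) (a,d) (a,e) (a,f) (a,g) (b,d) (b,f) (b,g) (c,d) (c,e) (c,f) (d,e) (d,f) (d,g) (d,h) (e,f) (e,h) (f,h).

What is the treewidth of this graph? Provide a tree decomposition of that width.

Every bag has size at most 4, so the width is 4 − 1 = 3 and tw(G) ≤ 3. Conversely, {a, b, d, g} is a clique of size 4, and the vertices of any clique must share a bag in every tree decomposition; so some bag has ≥ 4 vertices and tw(G) ≥ 3. The upper and lower bounds meet at 3, so that is the treewidth.

Treewidth 3.
One optimal decomposition is:
Bags: B1 = {c, d, e, f}  B2 = {a, d, e, f}  B3 = {a, b, d, f}  B4 = {d, e, f, h}  B5 = {a, b, d, g}
Tree: B1–B2, B2–B3, B1–B4, B3–B5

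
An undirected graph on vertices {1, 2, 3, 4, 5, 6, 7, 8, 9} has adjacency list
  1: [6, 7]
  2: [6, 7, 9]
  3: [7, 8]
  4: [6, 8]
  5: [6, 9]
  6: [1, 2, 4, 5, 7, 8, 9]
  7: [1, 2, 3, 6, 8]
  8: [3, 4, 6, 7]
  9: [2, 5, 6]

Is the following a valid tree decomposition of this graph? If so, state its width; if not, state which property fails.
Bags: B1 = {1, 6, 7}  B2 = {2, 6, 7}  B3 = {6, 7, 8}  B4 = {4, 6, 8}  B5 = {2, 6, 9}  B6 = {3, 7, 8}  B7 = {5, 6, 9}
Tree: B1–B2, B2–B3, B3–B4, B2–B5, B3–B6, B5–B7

Every vertex of G appears in some bag (union = {1, 2, 3, 4, 5, 6, 7, 8, 9}); every edge is covered by a bag; and for each vertex v the set of bags containing v is connected in the bag tree. The decomposition is therefore valid. The largest bag has 3 vertices, so the width is 2.

Yes; width 2.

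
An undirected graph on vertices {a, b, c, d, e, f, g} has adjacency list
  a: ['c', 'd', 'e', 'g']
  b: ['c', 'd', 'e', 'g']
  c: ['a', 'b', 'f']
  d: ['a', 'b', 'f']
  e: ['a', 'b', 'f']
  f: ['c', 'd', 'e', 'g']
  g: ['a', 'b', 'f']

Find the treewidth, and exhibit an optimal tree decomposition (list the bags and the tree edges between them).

Treewidth 3.
Bags: B1 = {a, b, d, f}  B2 = {a, b, f, g}  B3 = {a, b, e, f}  B4 = {a, b, c, f}
Tree: B1–B2, B2–B3, B3–B4

Each bag holds 4 vertices, so the decomposition has width 3, which upper-bounds the treewidth. For the lower bound: the 4 vertex sets {b,d}, {f,g}, {a}, {e} are disjoint, each induces a connected subgraph, and every pair is joined by at least one edge of G. Contracting each set to a single vertex therefore yields K_{4} as a minor, and since treewidth is minor-monotone, tw(G) ≥ tw(K_{4}) = 3. Hence tw(G) = 3 exactly.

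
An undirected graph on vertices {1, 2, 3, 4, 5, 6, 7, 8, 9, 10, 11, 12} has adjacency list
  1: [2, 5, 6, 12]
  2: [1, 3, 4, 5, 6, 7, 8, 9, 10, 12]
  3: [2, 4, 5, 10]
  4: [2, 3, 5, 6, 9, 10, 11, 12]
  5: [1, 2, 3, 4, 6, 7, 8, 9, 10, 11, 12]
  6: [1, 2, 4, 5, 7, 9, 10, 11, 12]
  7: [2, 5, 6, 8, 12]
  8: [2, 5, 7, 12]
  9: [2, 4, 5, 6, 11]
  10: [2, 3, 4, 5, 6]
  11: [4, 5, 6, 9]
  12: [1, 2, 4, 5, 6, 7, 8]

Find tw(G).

4

A width-4 tree decomposition is:
Bags: B1 = {2, 4, 5, 6, 12}  B2 = {1, 2, 5, 6, 12}  B3 = {2, 4, 5, 6, 10}  B4 = {2, 5, 6, 7, 12}  B5 = {2, 4, 5, 6, 9}  B6 = {4, 5, 6, 9, 11}  B7 = {2, 5, 7, 8, 12}  B8 = {2, 3, 4, 5, 10}
Tree: B1–B2, B1–B3, B2–B4, B3–B5, B5–B6, B4–B7, B3–B8
Each bag holds 5 vertices, so the decomposition has width 4, which upper-bounds the treewidth. Conversely, {2, 5, 7, 8, 12} is a clique of size 5, and the vertices of any clique must share a bag in every tree decomposition; so some bag has ≥ 5 vertices and tw(G) ≥ 4. The upper and lower bounds meet at 4, so that is the treewidth.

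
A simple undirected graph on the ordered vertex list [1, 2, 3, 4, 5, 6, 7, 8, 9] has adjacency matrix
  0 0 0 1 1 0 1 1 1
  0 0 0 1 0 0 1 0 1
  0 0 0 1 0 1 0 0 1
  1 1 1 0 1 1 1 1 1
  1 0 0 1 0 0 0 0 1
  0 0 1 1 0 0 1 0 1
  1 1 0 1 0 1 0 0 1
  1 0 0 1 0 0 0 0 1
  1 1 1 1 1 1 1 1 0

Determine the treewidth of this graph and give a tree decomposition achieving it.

Treewidth 3.
Bags: B1 = {1, 4, 7, 9}  B2 = {4, 6, 7, 9}  B3 = {1, 4, 8, 9}  B4 = {3, 4, 6, 9}  B5 = {1, 4, 5, 9}  B6 = {2, 4, 7, 9}
Tree: B1–B2, B1–B3, B2–B4, B3–B5, B1–B6

Each bag holds 4 vertices, so the decomposition has width 3, which upper-bounds the treewidth. For the lower bound, the 4 vertices {1, 4, 8, 9} are pairwise adjacent, and any tree decomposition puts a clique entirely inside one bag — forcing width ≥ 3. Combining the bounds, tw(G) = 3.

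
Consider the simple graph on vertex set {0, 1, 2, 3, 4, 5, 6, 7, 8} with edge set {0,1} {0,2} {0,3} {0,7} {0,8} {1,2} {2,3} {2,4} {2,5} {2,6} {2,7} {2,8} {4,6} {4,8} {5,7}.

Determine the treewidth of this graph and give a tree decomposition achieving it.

Treewidth 2.
One optimal decomposition is:
Bags: B1 = {0, 2, 8}  B2 = {0, 2, 7}  B3 = {0, 2, 3}  B4 = {0, 1, 2}  B5 = {2, 4, 8}  B6 = {2, 5, 7}  B7 = {2, 4, 6}
Tree: B1–B2, B2–B3, B3–B4, B1–B5, B2–B6, B5–B7

Each bag holds 3 vertices, so the decomposition has width 2, which upper-bounds the treewidth. On the other hand G contains the 3-clique {0, 2, 8}. A clique must lie in a single bag of any decomposition, so no decomposition can have width below 2. Hence tw(G) = 2 exactly.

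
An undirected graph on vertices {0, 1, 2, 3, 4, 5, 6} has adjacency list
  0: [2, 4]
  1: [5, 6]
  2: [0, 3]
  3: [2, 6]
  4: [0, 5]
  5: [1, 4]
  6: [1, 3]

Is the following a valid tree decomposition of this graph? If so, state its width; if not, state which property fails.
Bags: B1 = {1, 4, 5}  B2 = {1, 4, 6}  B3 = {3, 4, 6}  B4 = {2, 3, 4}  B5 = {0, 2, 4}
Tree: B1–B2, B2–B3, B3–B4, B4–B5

Yes; width 2.

Checking the three conditions: (i) the bags cover all of {0, 1, 2, 3, 4, 5, 6}; (ii) for each edge, some bag contains both endpoints; (iii) the bags containing any fixed vertex form a subtree. All hold, so the decomposition is valid with width 3 − 1 = 2.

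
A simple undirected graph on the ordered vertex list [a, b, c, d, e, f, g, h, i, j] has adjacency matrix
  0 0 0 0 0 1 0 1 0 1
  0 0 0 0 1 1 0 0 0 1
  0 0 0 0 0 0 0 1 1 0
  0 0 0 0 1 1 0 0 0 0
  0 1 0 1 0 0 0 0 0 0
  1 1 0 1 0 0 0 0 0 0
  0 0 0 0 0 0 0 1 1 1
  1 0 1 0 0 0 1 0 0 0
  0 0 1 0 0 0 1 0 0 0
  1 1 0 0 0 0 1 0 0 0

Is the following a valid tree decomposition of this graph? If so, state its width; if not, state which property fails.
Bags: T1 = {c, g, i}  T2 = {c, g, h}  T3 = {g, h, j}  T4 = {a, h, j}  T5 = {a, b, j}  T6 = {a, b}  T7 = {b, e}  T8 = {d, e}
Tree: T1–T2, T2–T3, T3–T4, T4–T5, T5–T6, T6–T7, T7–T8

No — vertex f appears in no bag.

A tree decomposition must satisfy three properties: every vertex lies in some bag; for every edge, both endpoints lie together in some bag; and for every vertex, the bags containing it form a connected subtree. Here vertex f appears in no bag, so the decomposition is invalid.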